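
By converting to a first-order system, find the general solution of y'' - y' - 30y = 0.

y(t) = C_1e^(-5t) + C_2e^(6t)

Let x_1 = y, x_2 = y'. Then x_1' = x_2 and x_2' = 30x_1 + x_2.
A = [[0,1],[30,1]]; det(A-λI) = λ^2 - λ - 30.
Eigenvalues λ = -5, 6 with eigenvectors (1,-5), (1,6).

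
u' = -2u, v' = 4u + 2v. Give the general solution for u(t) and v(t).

Coefficient matrix A = [[-2, 0], [4, 2]].
Characteristic polynomial det(A - λI) = λ^2 - 4 = 0.
Eigenvalues λ = -2, 2.
For λ=-2: (A-λI) row 2 is [4, 4], so an eigenvector is (1, -1).
For λ=2: (A-λI) row 1 is [-4, 0], so an eigenvector is (0, 1).
General solution: C_1e^(-2t)(1,-1) + C_2e^(2t)(0,1).

u(t) = C_1e^(-2t), v(t) = -C_1e^(-2t) + C_2e^(2t)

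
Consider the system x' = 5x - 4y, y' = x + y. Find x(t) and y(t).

x(t) = 2C_1e^(3t) + 2C_2te^(3t) + C_2e^(3t), y(t) = C_1e^(3t) + C_2te^(3t)

Coefficient matrix A = [[5, -4], [1, 1]].
Characteristic polynomial det(A - λI) = λ^2 - 6λ + 9 = 0.
Single eigenvalue λ = 3 with algebraic multiplicity 2.
Eigenvector v = (2,1); generalized eigenvector w with (A-λI)w=v is (1,0).
General solution: e^(3t)[C_1·v + C_2·(t·v + w)].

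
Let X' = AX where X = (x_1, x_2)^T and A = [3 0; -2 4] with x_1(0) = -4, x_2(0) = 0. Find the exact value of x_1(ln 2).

-32

A = [[3,0],[-2,4]]; eigenvalues λ = 3, 4.
Eigenvectors: (1,2) for λ=3, (0,1) for λ=4.
From the initial condition, c_1 = -4, c_2 = 8.
x_1(ln 2) = (-4)(2^3)(1) + (8)(2^4)(0) = -32.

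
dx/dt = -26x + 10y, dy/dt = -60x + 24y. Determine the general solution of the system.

x(t) = c_1e^(4t) + c_2e^(-6t), y(t) = 3c_1e^(4t) + 2c_2e^(-6t)

Coefficient matrix A = [[-26, 10], [-60, 24]].
Characteristic polynomial det(A - λI) = λ^2 + 2λ - 24 = 0.
Eigenvalues λ = 4, -6.
For λ=4: (A-λI) row 1 is [-30, 10], so an eigenvector is (1, 3).
For λ=-6: (A-λI) row 1 is [-20, 10], so an eigenvector is (1, 2).
General solution: c_1e^(4t)(1,3) + c_2e^(-6t)(1,2).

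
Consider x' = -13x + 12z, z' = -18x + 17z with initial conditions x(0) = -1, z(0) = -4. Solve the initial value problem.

Coefficient matrix A = [[-13, 12], [-18, 17]].
Characteristic polynomial det(A - λI) = λ^2 - 4λ - 5 = 0.
Eigenvalues λ = 5, -1.
For λ=5: (A-λI) row 1 is [-18, 12], so an eigenvector is (2, 3).
For λ=-1: (A-λI) row 1 is [-12, 12], so an eigenvector is (1, 1).
General solution: c_1e^(5t)(2,3) + c_2e^(-t)(1,1).
Applying x(0)=-1, z(0)=-4 gives c_1=-3, c_2=5.

x(t) = -6e^(5t) + 5e^(-t), z(t) = -9e^(5t) + 5e^(-t)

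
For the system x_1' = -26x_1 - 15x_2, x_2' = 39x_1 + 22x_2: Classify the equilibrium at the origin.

stable spiral

A = [[-26,-15],[39,22]]; det(A-λI) = λ^2 + 4λ + 13.
λ = -2 ± 3i: negative real part.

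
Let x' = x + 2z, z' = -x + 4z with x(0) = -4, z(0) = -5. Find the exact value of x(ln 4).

-352

A = [[1,2],[-1,4]]; eigenvalues λ = 2, 3.
Eigenvectors: (2,1) for λ=2, (-1,-1) for λ=3.
From the initial condition, c_1 = 1, c_2 = 6.
x(ln 4) = (1)(4^2)(2) + (6)(4^3)(-1) = -352.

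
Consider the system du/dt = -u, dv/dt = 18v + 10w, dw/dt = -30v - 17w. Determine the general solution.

u(t) = K_3e^(-t), v(t) = 2K_1e^(3t) + K_2e^(-2t), w(t) = -3K_1e^(3t) - 2K_2e^(-2t)

Coefficient matrix A = [[-1, 0, 0], [0, 18, 10], [0, -30, -17]].
det(A - λI) = 0 gives eigenvalues λ = 3, -2, -1.
For λ=3: eigenvector (0,2,-3).
For λ=-2: eigenvector (0,1,-2).
For λ=-1: eigenvector (1,0,0).
General solution: K_1e^(3t)(0,2,-3) + K_2e^(-2t)(0,1,-2) + K_3e^(-t)(1,0,0).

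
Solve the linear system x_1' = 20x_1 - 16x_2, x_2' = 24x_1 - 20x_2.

Coefficient matrix A = [[20, -16], [24, -20]].
Characteristic polynomial det(A - λI) = λ^2 - 16 = 0.
Eigenvalues λ = 4, -4.
For λ=4: (A-λI) row 1 is [16, -16], so an eigenvector is (-1, -1).
For λ=-4: (A-λI) row 1 is [24, -16], so an eigenvector is (2, 3).
General solution: C_1e^(4t)(-1,-1) + C_2e^(-4t)(2,3).

x_1(t) = -C_1e^(4t) + 2C_2e^(-4t), x_2(t) = -C_1e^(4t) + 3C_2e^(-4t)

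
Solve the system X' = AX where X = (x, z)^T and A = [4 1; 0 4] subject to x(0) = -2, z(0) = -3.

x(t) = -3te^(4t) - 2e^(4t), z(t) = -3e^(4t)

Coefficient matrix A = [[4, 1], [0, 4]].
Characteristic polynomial det(A - λI) = λ^2 - 8λ + 16 = 0.
Single eigenvalue λ = 4 with algebraic multiplicity 2.
Eigenvector v = (-1,0); generalized eigenvector w with (A-λI)w=v is (-3,-1).
General solution: e^(4t)[C_1·v + C_2·(t·v + w)].
Applying x(0)=-2, z(0)=-3 gives C_1=-7, C_2=3.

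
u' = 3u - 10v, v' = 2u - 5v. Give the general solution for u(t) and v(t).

Coefficient matrix A = [[3, -10], [2, -5]].
Characteristic polynomial det(A - λI) = λ^2 + 2λ + 5 = 0.
Eigenvalues λ = -1 ± 2i (complex conjugate pair).
For λ=-1+2i: an eigenvector is (2,1) - i(-1,0) = (2 + i, 1).
A real fundamental pair from Re and Im of e^((-1+2i)t)v: X_1 = e^(-t)(cos(2t)·(2,1) + sin(2t)·(-1,0)), X_2 = e^(-t)(sin(2t)·(2,1) - cos(2t)·(-1,0)).
General solution: C_1X_1 + C_2X_2.

u(t) = -C_1e^(-t)sin(2t) + 2C_1e^(-t)cos(2t) + 2C_2e^(-t)sin(2t) + C_2e^(-t)cos(2t), v(t) = C_1e^(-t)cos(2t) + C_2e^(-t)sin(2t)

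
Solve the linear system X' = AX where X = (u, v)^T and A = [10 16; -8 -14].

u(t) = 2K_1e^(2t) - K_2e^(-6t), v(t) = -K_1e^(2t) + K_2e^(-6t)

Coefficient matrix A = [[10, 16], [-8, -14]].
Characteristic polynomial det(A - λI) = λ^2 + 4λ - 12 = 0.
Eigenvalues λ = 2, -6.
For λ=2: (A-λI) row 1 is [8, 16], so an eigenvector is (2, -1).
For λ=-6: (A-λI) row 1 is [16, 16], so an eigenvector is (-1, 1).
General solution: K_1e^(2t)(2,-1) + K_2e^(-6t)(-1,1).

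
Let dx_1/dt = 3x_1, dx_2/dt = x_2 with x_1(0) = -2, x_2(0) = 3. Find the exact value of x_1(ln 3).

-54

A = [[3,0],[0,1]]; eigenvalues λ = 1, 3.
Eigenvectors: (0,1) for λ=1, (-1,0) for λ=3.
From the initial condition, c_1 = 3, c_2 = 2.
x_1(ln 3) = (3)(3^1)(0) + (2)(3^3)(-1) = -54.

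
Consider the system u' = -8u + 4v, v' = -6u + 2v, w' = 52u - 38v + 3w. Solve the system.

Coefficient matrix A = [[-8, 4, 0], [-6, 2, 0], [52, -38, 3]].
det(A - λI) = 0 gives eigenvalues λ = -2, -4, 3.
For λ=-2: eigenvector (2,3,2).
For λ=-4: eigenvector (1,1,-2).
For λ=3: eigenvector (0,0,1).
General solution: c_1e^(-2t)(2,3,2) + c_2e^(-4t)(1,1,-2) + c_3e^(3t)(0,0,1).

u(t) = 2c_1e^(-2t) + c_2e^(-4t), v(t) = 3c_1e^(-2t) + c_2e^(-4t), w(t) = 2c_1e^(-2t) - 2c_2e^(-4t) + c_3e^(3t)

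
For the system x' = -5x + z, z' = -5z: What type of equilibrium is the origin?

stable improper node

A = [[-5,1],[0,-5]]; det(A-λI) = λ^2 + 10λ + 25.
repeated λ = -5 with a single eigenvector.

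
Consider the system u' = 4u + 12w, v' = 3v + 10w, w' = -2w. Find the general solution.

u(t) = C_1e^(4t) - 2C_3e^(-2t), v(t) = C_2e^(3t) - 2C_3e^(-2t), w(t) = C_3e^(-2t)

Coefficient matrix A = [[4, 0, 12], [0, 3, 10], [0, 0, -2]].
det(A - λI) = 0 gives eigenvalues λ = 4, 3, -2.
For λ=4: eigenvector (1,0,0).
For λ=3: eigenvector (0,1,0).
For λ=-2: eigenvector (-2,-2,1).
General solution: C_1e^(4t)(1,0,0) + C_2e^(3t)(0,1,0) + C_3e^(-2t)(-2,-2,1).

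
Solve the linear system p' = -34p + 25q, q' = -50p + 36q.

p(t) = -c_1e^(t)sin(5t) - 2c_1e^(t)cos(5t) - 2c_2e^(t)sin(5t) + c_2e^(t)cos(5t), q(t) = -c_1e^(t)sin(5t) - 3c_1e^(t)cos(5t) - 3c_2e^(t)sin(5t) + c_2e^(t)cos(5t)

Coefficient matrix A = [[-34, 25], [-50, 36]].
Characteristic polynomial det(A - λI) = λ^2 - 2λ + 26 = 0.
Eigenvalues λ = 1 ± 5i (complex conjugate pair).
For λ=1+5i: an eigenvector is (-2,-3) - i(-1,-1) = (-2 + i, -3 + i).
A real fundamental pair from Re and Im of e^((1+5i)t)v: X_1 = e^(t)(cos(5t)·(-2,-3) + sin(5t)·(-1,-1)), X_2 = e^(t)(sin(5t)·(-2,-3) - cos(5t)·(-1,-1)).
General solution: c_1X_1 + c_2X_2.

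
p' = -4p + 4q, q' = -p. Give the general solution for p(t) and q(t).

Coefficient matrix A = [[-4, 4], [-1, 0]].
Characteristic polynomial det(A - λI) = λ^2 + 4λ + 4 = 0.
Single eigenvalue λ = -2 with algebraic multiplicity 2.
Eigenvector v = (-2,-1); generalized eigenvector w with (A-λI)w=v is (-3,-2).
General solution: e^(-2t)[c_1·v + c_2·(t·v + w)].

p(t) = -2c_1e^(-2t) - 2c_2te^(-2t) - 3c_2e^(-2t), q(t) = -c_1e^(-2t) - c_2te^(-2t) - 2c_2e^(-2t)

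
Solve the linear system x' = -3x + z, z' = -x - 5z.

Coefficient matrix A = [[-3, 1], [-1, -5]].
Characteristic polynomial det(A - λI) = λ^2 + 8λ + 16 = 0.
Single eigenvalue λ = -4 with algebraic multiplicity 2.
Eigenvector v = (1,-1); generalized eigenvector w with (A-λI)w=v is (3,-2).
General solution: e^(-4t)[C_1·v + C_2·(t·v + w)].

x(t) = C_1e^(-4t) + C_2te^(-4t) + 3C_2e^(-4t), z(t) = -C_1e^(-4t) - C_2te^(-4t) - 2C_2e^(-4t)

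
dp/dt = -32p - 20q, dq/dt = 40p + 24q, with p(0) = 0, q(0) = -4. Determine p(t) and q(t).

Coefficient matrix A = [[-32, -20], [40, 24]].
Characteristic polynomial det(A - λI) = λ^2 + 8λ + 32 = 0.
Eigenvalues λ = -4 ± 4i (complex conjugate pair).
For λ=-4+4i: an eigenvector is (1,-1) - i(-2,3) = (1 + 2i, -1 - 3i).
A real fundamental pair from Re and Im of e^((-4+4i)t)v: X_1 = e^(-4t)(cos(4t)·(1,-1) + sin(4t)·(-2,3)), X_2 = e^(-4t)(sin(4t)·(1,-1) - cos(4t)·(-2,3)).
General solution: c_1X_1 + c_2X_2.
Applying p(0)=0, q(0)=-4 gives c_1=-8, c_2=4.

p(t) = 20e^(-4t)sin(4t), q(t) = -28e^(-4t)sin(4t) - 4e^(-4t)cos(4t)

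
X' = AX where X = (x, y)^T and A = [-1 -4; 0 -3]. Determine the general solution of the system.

Coefficient matrix A = [[-1, -4], [0, -3]].
Characteristic polynomial det(A - λI) = λ^2 + 4λ + 3 = 0.
Eigenvalues λ = -1, -3.
For λ=-1: (A-λI) row 1 is [0, -4], so an eigenvector is (1, 0).
For λ=-3: (A-λI) row 1 is [2, -4], so an eigenvector is (2, 1).
General solution: K_1e^(-t)(1,0) + K_2e^(-3t)(2,1).

x(t) = K_1e^(-t) + 2K_2e^(-3t), y(t) = K_2e^(-3t)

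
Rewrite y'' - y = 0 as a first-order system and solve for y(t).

y(t) = C_1e^(t) + C_2e^(-t)

Let x_1 = y, x_2 = y'. Then x_1' = x_2 and x_2' = x_1.
A = [[0,1],[1,0]]; det(A-λI) = λ^2 - 1.
Eigenvalues λ = 1, -1 with eigenvectors (1,1), (1,-1).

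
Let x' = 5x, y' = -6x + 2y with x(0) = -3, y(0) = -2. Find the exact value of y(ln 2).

A = [[5,0],[-6,2]]; eigenvalues λ = 5, 2.
Eigenvectors: (-1,2) for λ=5, (0,-1) for λ=2.
From the initial condition, c_1 = 3, c_2 = 8.
y(ln 2) = (3)(2^5)(2) + (8)(2^2)(-1) = 160.

160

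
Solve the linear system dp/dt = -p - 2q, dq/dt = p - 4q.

p(t) = -c_1e^(-3t) + 2c_2e^(-2t), q(t) = -c_1e^(-3t) + c_2e^(-2t)

Coefficient matrix A = [[-1, -2], [1, -4]].
Characteristic polynomial det(A - λI) = λ^2 + 5λ + 6 = 0.
Eigenvalues λ = -3, -2.
For λ=-3: (A-λI) row 1 is [2, -2], so an eigenvector is (-1, -1).
For λ=-2: (A-λI) row 1 is [1, -2], so an eigenvector is (2, 1).
General solution: c_1e^(-3t)(-1,-1) + c_2e^(-2t)(2,1).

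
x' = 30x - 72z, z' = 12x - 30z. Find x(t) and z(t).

x(t) = -2C_1e^(-6t) - 3C_2e^(6t), z(t) = -C_1e^(-6t) - C_2e^(6t)

Coefficient matrix A = [[30, -72], [12, -30]].
Characteristic polynomial det(A - λI) = λ^2 - 36 = 0.
Eigenvalues λ = -6, 6.
For λ=-6: (A-λI) row 1 is [36, -72], so an eigenvector is (-2, -1).
For λ=6: (A-λI) row 1 is [24, -72], so an eigenvector is (-3, -1).
General solution: C_1e^(-6t)(-2,-1) + C_2e^(6t)(-3,-1).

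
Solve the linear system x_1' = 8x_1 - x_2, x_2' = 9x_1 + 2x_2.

x_1(t) = c_1e^(5t) + c_2te^(5t), x_2(t) = 3c_1e^(5t) + 3c_2te^(5t) - c_2e^(5t)

Coefficient matrix A = [[8, -1], [9, 2]].
Characteristic polynomial det(A - λI) = λ^2 - 10λ + 25 = 0.
Single eigenvalue λ = 5 with algebraic multiplicity 2.
Eigenvector v = (1,3); generalized eigenvector w with (A-λI)w=v is (0,-1).
General solution: e^(5t)[c_1·v + c_2·(t·v + w)].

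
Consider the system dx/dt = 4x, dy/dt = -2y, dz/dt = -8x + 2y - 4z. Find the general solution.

x(t) = C_1e^(4t), y(t) = C_2e^(-2t), z(t) = -C_1e^(4t) + C_2e^(-2t) + C_3e^(-4t)

Coefficient matrix A = [[4, 0, 0], [0, -2, 0], [-8, 2, -4]].
det(A - λI) = 0 gives eigenvalues λ = 4, -2, -4.
For λ=4: eigenvector (1,0,-1).
For λ=-2: eigenvector (0,1,1).
For λ=-4: eigenvector (0,0,1).
General solution: C_1e^(4t)(1,0,-1) + C_2e^(-2t)(0,1,1) + C_3e^(-4t)(0,0,1).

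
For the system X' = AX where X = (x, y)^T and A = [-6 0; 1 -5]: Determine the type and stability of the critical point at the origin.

stable node

A = [[-6,0],[1,-5]]; det(A-λI) = λ^2 + 11λ + 30.
λ = -6, -5: both negative.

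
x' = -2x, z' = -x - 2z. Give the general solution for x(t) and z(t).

Coefficient matrix A = [[-2, 0], [-1, -2]].
Characteristic polynomial det(A - λI) = λ^2 + 4λ + 4 = 0.
Single eigenvalue λ = -2 with algebraic multiplicity 2.
Eigenvector v = (0,-1); generalized eigenvector w with (A-λI)w=v is (1,-3).
General solution: e^(-2t)[C_1·v + C_2·(t·v + w)].

x(t) = C_2e^(-2t), z(t) = -C_1e^(-2t) - C_2te^(-2t) - 3C_2e^(-2t)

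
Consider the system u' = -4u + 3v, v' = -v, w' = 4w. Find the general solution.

u(t) = K_1e^(-4t) + K_3e^(-t), v(t) = K_3e^(-t), w(t) = K_2e^(4t)

Coefficient matrix A = [[-4, 3, 0], [0, -1, 0], [0, 0, 4]].
det(A - λI) = 0 gives eigenvalues λ = -4, 4, -1.
For λ=-4: eigenvector (1,0,0).
For λ=4: eigenvector (0,0,1).
For λ=-1: eigenvector (1,1,0).
General solution: K_1e^(-4t)(1,0,0) + K_2e^(4t)(0,0,1) + K_3e^(-t)(1,1,0).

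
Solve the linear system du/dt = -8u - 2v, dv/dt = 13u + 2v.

Coefficient matrix A = [[-8, -2], [13, 2]].
Characteristic polynomial det(A - λI) = λ^2 + 6λ + 10 = 0.
Eigenvalues λ = -3 ± i (complex conjugate pair).
For λ=-3+i: an eigenvector is (-1,3) - i(-1,2) = (-1 + i, 3 - 2i).
A real fundamental pair from Re and Im of e^((-3+i)t)v: X_1 = e^(-3t)(cos(t)·(-1,3) + sin(t)·(-1,2)), X_2 = e^(-3t)(sin(t)·(-1,3) - cos(t)·(-1,2)).
General solution: C_1X_1 + C_2X_2.

u(t) = -C_1e^(-3t)sin(t) - C_1e^(-3t)cos(t) - C_2e^(-3t)sin(t) + C_2e^(-3t)cos(t), v(t) = 2C_1e^(-3t)sin(t) + 3C_1e^(-3t)cos(t) + 3C_2e^(-3t)sin(t) - 2C_2e^(-3t)cos(t)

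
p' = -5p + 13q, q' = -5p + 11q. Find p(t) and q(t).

Coefficient matrix A = [[-5, 13], [-5, 11]].
Characteristic polynomial det(A - λI) = λ^2 - 6λ + 10 = 0.
Eigenvalues λ = 3 ± i (complex conjugate pair).
For λ=3+i: an eigenvector is (3,2) - i(2,1) = (3 - 2i, 2 - i).
A real fundamental pair from Re and Im of e^((3+i)t)v: X_1 = e^(3t)(cos(t)·(3,2) + sin(t)·(2,1)), X_2 = e^(3t)(sin(t)·(3,2) - cos(t)·(2,1)).
General solution: c_1X_1 + c_2X_2.

p(t) = 2c_1e^(3t)sin(t) + 3c_1e^(3t)cos(t) + 3c_2e^(3t)sin(t) - 2c_2e^(3t)cos(t), q(t) = c_1e^(3t)sin(t) + 2c_1e^(3t)cos(t) + 2c_2e^(3t)sin(t) - c_2e^(3t)cos(t)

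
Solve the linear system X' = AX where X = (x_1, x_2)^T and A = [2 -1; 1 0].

Coefficient matrix A = [[2, -1], [1, 0]].
Characteristic polynomial det(A - λI) = λ^2 - 2λ + 1 = 0.
Single eigenvalue λ = 1 with algebraic multiplicity 2.
Eigenvector v = (1,1); generalized eigenvector w with (A-λI)w=v is (0,-1).
General solution: e^(t)[c_1·v + c_2·(t·v + w)].

x_1(t) = c_1e^(t) + c_2te^(t), x_2(t) = c_1e^(t) + c_2te^(t) - c_2e^(t)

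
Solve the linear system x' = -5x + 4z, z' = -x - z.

Coefficient matrix A = [[-5, 4], [-1, -1]].
Characteristic polynomial det(A - λI) = λ^2 + 6λ + 9 = 0.
Single eigenvalue λ = -3 with algebraic multiplicity 2.
Eigenvector v = (-2,-1); generalized eigenvector w with (A-λI)w=v is (-1,-1).
General solution: e^(-3t)[K_1·v + K_2·(t·v + w)].

x(t) = -2K_1e^(-3t) - 2K_2te^(-3t) - K_2e^(-3t), z(t) = -K_1e^(-3t) - K_2te^(-3t) - K_2e^(-3t)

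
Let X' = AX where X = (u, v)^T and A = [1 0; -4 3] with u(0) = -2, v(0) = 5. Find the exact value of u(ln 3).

A = [[1,0],[-4,3]]; eigenvalues λ = 1, 3.
Eigenvectors: (-1,-2) for λ=1, (0,-1) for λ=3.
From the initial condition, c_1 = 2, c_2 = -9.
u(ln 3) = (2)(3^1)(-1) + (-9)(3^3)(0) = -6.

-6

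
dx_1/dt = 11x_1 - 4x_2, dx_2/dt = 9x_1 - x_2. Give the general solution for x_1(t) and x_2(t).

x_1(t) = -2c_1e^(5t) - 2c_2te^(5t) + c_2e^(5t), x_2(t) = -3c_1e^(5t) - 3c_2te^(5t) + 2c_2e^(5t)

Coefficient matrix A = [[11, -4], [9, -1]].
Characteristic polynomial det(A - λI) = λ^2 - 10λ + 25 = 0.
Single eigenvalue λ = 5 with algebraic multiplicity 2.
Eigenvector v = (-2,-3); generalized eigenvector w with (A-λI)w=v is (1,2).
General solution: e^(5t)[c_1·v + c_2·(t·v + w)].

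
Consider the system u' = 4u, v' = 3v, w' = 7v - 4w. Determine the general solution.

u(t) = K_2e^(4t), v(t) = K_1e^(3t), w(t) = K_1e^(3t) + K_3e^(-4t)

Coefficient matrix A = [[4, 0, 0], [0, 3, 0], [0, 7, -4]].
det(A - λI) = 0 gives eigenvalues λ = 3, 4, -4.
For λ=3: eigenvector (0,1,1).
For λ=4: eigenvector (1,0,0).
For λ=-4: eigenvector (0,0,1).
General solution: K_1e^(3t)(0,1,1) + K_2e^(4t)(1,0,0) + K_3e^(-4t)(0,0,1).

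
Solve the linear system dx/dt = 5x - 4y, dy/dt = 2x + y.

x(t) = C_1e^(3t)sin(2t) - C_1e^(3t)cos(2t) - C_2e^(3t)sin(2t) - C_2e^(3t)cos(2t), y(t) = -C_1e^(3t)cos(2t) - C_2e^(3t)sin(2t)

Coefficient matrix A = [[5, -4], [2, 1]].
Characteristic polynomial det(A - λI) = λ^2 - 6λ + 13 = 0.
Eigenvalues λ = 3 ± 2i (complex conjugate pair).
For λ=3+2i: an eigenvector is (-1,-1) - i(1,0) = (-1 - i, -1).
A real fundamental pair from Re and Im of e^((3+2i)t)v: X_1 = e^(3t)(cos(2t)·(-1,-1) + sin(2t)·(1,0)), X_2 = e^(3t)(sin(2t)·(-1,-1) - cos(2t)·(1,0)).
General solution: C_1X_1 + C_2X_2.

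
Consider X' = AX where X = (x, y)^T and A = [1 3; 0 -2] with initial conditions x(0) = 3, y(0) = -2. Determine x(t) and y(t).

x(t) = e^(t) + 2e^(-2t), y(t) = -2e^(-2t)

Coefficient matrix A = [[1, 3], [0, -2]].
Characteristic polynomial det(A - λI) = λ^2 + λ - 2 = 0.
Eigenvalues λ = 1, -2.
For λ=1: (A-λI) row 1 is [0, 3], so an eigenvector is (-1, 0).
For λ=-2: (A-λI) row 1 is [3, 3], so an eigenvector is (1, -1).
General solution: c_1e^(t)(-1,0) + c_2e^(-2t)(1,-1).
Applying x(0)=3, y(0)=-2 gives c_1=-1, c_2=2.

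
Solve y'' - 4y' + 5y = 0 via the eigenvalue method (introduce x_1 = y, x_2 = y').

y(t) = c_1e^(2t)cos(t) + c_2e^(2t)sin(t)

Let x_1 = y, x_2 = y'. Then x_1' = x_2 and x_2' = -5x_1 + 4x_2.
A = [[0,1],[-5,4]]; det(A-λI) = λ^2 - 4λ + 5.
Eigenvalues λ = 2 ± i.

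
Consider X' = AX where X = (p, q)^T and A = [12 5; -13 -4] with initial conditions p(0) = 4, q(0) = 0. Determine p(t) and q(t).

p(t) = 32e^(4t)sin(t) + 4e^(4t)cos(t), q(t) = -52e^(4t)sin(t)

Coefficient matrix A = [[12, 5], [-13, -4]].
Characteristic polynomial det(A - λI) = λ^2 - 8λ + 17 = 0.
Eigenvalues λ = 4 ± i (complex conjugate pair).
For λ=4+i: an eigenvector is (1,-2) - i(-2,3) = (1 + 2i, -2 - 3i).
A real fundamental pair from Re and Im of e^((4+i)t)v: X_1 = e^(4t)(cos(t)·(1,-2) + sin(t)·(-2,3)), X_2 = e^(4t)(sin(t)·(1,-2) - cos(t)·(-2,3)).
General solution: c_1X_1 + c_2X_2.
Applying p(0)=4, q(0)=0 gives c_1=-12, c_2=8.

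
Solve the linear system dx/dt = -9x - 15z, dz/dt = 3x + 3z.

Coefficient matrix A = [[-9, -15], [3, 3]].
Characteristic polynomial det(A - λI) = λ^2 + 6λ + 18 = 0.
Eigenvalues λ = -3 ± 3i (complex conjugate pair).
For λ=-3+3i: an eigenvector is (-1,0) - i(2,-1) = (-1 - 2i, 0 + i).
A real fundamental pair from Re and Im of e^((-3+3i)t)v: X_1 = e^(-3t)(cos(3t)·(-1,0) + sin(3t)·(2,-1)), X_2 = e^(-3t)(sin(3t)·(-1,0) - cos(3t)·(2,-1)).
General solution: c_1X_1 + c_2X_2.

x(t) = 2c_1e^(-3t)sin(3t) - c_1e^(-3t)cos(3t) - c_2e^(-3t)sin(3t) - 2c_2e^(-3t)cos(3t), z(t) = -c_1e^(-3t)sin(3t) + c_2e^(-3t)cos(3t)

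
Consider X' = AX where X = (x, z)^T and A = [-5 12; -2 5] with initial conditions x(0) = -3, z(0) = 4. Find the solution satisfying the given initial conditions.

x(t) = 30e^(t) - 33e^(-t), z(t) = 15e^(t) - 11e^(-t)

Coefficient matrix A = [[-5, 12], [-2, 5]].
Characteristic polynomial det(A - λI) = λ^2 - 1 = 0.
Eigenvalues λ = -1, 1.
For λ=-1: (A-λI) row 1 is [-4, 12], so an eigenvector is (-3, -1).
For λ=1: (A-λI) row 1 is [-6, 12], so an eigenvector is (2, 1).
General solution: C_1e^(-t)(-3,-1) + C_2e^(t)(2,1).
Applying x(0)=-3, z(0)=4 gives C_1=11, C_2=15.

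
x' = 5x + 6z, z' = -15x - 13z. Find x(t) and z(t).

x(t) = -C_1e^(-4t)sin(3t) + C_1e^(-4t)cos(3t) + C_2e^(-4t)sin(3t) + C_2e^(-4t)cos(3t), z(t) = C_1e^(-4t)sin(3t) - 2C_1e^(-4t)cos(3t) - 2C_2e^(-4t)sin(3t) - C_2e^(-4t)cos(3t)

Coefficient matrix A = [[5, 6], [-15, -13]].
Characteristic polynomial det(A - λI) = λ^2 + 8λ + 25 = 0.
Eigenvalues λ = -4 ± 3i (complex conjugate pair).
For λ=-4+3i: an eigenvector is (1,-2) - i(-1,1) = (1 + i, -2 - i).
A real fundamental pair from Re and Im of e^((-4+3i)t)v: X_1 = e^(-4t)(cos(3t)·(1,-2) + sin(3t)·(-1,1)), X_2 = e^(-4t)(sin(3t)·(1,-2) - cos(3t)·(-1,1)).
General solution: C_1X_1 + C_2X_2.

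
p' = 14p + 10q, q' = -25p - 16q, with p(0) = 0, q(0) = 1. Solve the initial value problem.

Coefficient matrix A = [[14, 10], [-25, -16]].
Characteristic polynomial det(A - λI) = λ^2 + 2λ + 26 = 0.
Eigenvalues λ = -1 ± 5i (complex conjugate pair).
For λ=-1+5i: an eigenvector is (1,-1) - i(1,-2) = (1 - i, -1 + 2i).
A real fundamental pair from Re and Im of e^((-1+5i)t)v: X_1 = e^(-t)(cos(5t)·(1,-1) + sin(5t)·(1,-2)), X_2 = e^(-t)(sin(5t)·(1,-1) - cos(5t)·(1,-2)).
General solution: C_1X_1 + C_2X_2.
Applying p(0)=0, q(0)=1 gives C_1=1, C_2=1.

p(t) = 2e^(-t)sin(5t), q(t) = -3e^(-t)sin(5t) + e^(-t)cos(5t)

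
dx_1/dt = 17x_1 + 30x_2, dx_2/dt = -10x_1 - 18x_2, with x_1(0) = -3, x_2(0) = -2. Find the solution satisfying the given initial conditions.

x_1(t) = -24e^(2t) + 21e^(-3t), x_2(t) = 12e^(2t) - 14e^(-3t)

Coefficient matrix A = [[17, 30], [-10, -18]].
Characteristic polynomial det(A - λI) = λ^2 + λ - 6 = 0.
Eigenvalues λ = 2, -3.
For λ=2: (A-λI) row 1 is [15, 30], so an eigenvector is (2, -1).
For λ=-3: (A-λI) row 1 is [20, 30], so an eigenvector is (-3, 2).
General solution: K_1e^(2t)(2,-1) + K_2e^(-3t)(-3,2).
Applying x_1(0)=-3, x_2(0)=-2 gives K_1=-12, K_2=-7.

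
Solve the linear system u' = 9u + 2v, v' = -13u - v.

Coefficient matrix A = [[9, 2], [-13, -1]].
Characteristic polynomial det(A - λI) = λ^2 - 8λ + 17 = 0.
Eigenvalues λ = 4 ± i (complex conjugate pair).
For λ=4+i: an eigenvector is (1,-2) - i(1,-3) = (1 - i, -2 + 3i).
A real fundamental pair from Re and Im of e^((4+i)t)v: X_1 = e^(4t)(cos(t)·(1,-2) + sin(t)·(1,-3)), X_2 = e^(4t)(sin(t)·(1,-2) - cos(t)·(1,-3)).
General solution: C_1X_1 + C_2X_2.

u(t) = C_1e^(4t)sin(t) + C_1e^(4t)cos(t) + C_2e^(4t)sin(t) - C_2e^(4t)cos(t), v(t) = -3C_1e^(4t)sin(t) - 2C_1e^(4t)cos(t) - 2C_2e^(4t)sin(t) + 3C_2e^(4t)cos(t)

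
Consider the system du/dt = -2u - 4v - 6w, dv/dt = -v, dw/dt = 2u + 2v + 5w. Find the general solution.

u(t) = 2K_1e^(-t) - 3K_2e^(2t) - 2K_3e^(t), v(t) = K_1e^(-t), w(t) = -K_1e^(-t) + 2K_2e^(2t) + K_3e^(t)

Coefficient matrix A = [[-2, -4, -6], [0, -1, 0], [2, 2, 5]].
det(A - λI) = 0 gives eigenvalues λ = -1, 2, 1.
For λ=-1: eigenvector (2,1,-1).
For λ=2: eigenvector (-3,0,2).
For λ=1: eigenvector (-2,0,1).
General solution: K_1e^(-t)(2,1,-1) + K_2e^(2t)(-3,0,2) + K_3e^(t)(-2,0,1).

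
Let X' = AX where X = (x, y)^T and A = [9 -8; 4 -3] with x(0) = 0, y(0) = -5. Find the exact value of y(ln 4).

A = [[9,-8],[4,-3]]; eigenvalues λ = 5, 1.
Eigenvectors: (2,1) for λ=5, (1,1) for λ=1.
From the initial condition, c_1 = 5, c_2 = -10.
y(ln 4) = (5)(4^5)(1) + (-10)(4^1)(1) = 5080.

5080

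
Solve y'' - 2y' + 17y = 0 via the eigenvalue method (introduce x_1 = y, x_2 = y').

y(t) = C_1e^(t)cos(4t) + C_2e^(t)sin(4t)

Let x_1 = y, x_2 = y'. Then x_1' = x_2 and x_2' = -17x_1 + 2x_2.
A = [[0,1],[-17,2]]; det(A-λI) = λ^2 - 2λ + 17.
Eigenvalues λ = 1 ± 4i.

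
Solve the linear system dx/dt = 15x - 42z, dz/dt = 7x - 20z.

x(t) = 2K_1e^(-6t) + 3K_2e^(t), z(t) = K_1e^(-6t) + K_2e^(t)

Coefficient matrix A = [[15, -42], [7, -20]].
Characteristic polynomial det(A - λI) = λ^2 + 5λ - 6 = 0.
Eigenvalues λ = -6, 1.
For λ=-6: (A-λI) row 1 is [21, -42], so an eigenvector is (2, 1).
For λ=1: (A-λI) row 1 is [14, -42], so an eigenvector is (3, 1).
General solution: K_1e^(-6t)(2,1) + K_2e^(t)(3,1).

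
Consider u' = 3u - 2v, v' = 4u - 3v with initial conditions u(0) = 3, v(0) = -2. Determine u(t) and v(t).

Coefficient matrix A = [[3, -2], [4, -3]].
Characteristic polynomial det(A - λI) = λ^2 - 1 = 0.
Eigenvalues λ = 1, -1.
For λ=1: (A-λI) row 1 is [2, -2], so an eigenvector is (1, 1).
For λ=-1: (A-λI) row 1 is [4, -2], so an eigenvector is (-1, -2).
General solution: c_1e^(t)(1,1) + c_2e^(-t)(-1,-2).
Applying u(0)=3, v(0)=-2 gives c_1=8, c_2=5.

u(t) = 8e^(t) - 5e^(-t), v(t) = 8e^(t) - 10e^(-t)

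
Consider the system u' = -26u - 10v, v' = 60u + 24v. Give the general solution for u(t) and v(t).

Coefficient matrix A = [[-26, -10], [60, 24]].
Characteristic polynomial det(A - λI) = λ^2 + 2λ - 24 = 0.
Eigenvalues λ = -6, 4.
For λ=-6: (A-λI) row 1 is [-20, -10], so an eigenvector is (1, -2).
For λ=4: (A-λI) row 1 is [-30, -10], so an eigenvector is (1, -3).
General solution: K_1e^(-6t)(1,-2) + K_2e^(4t)(1,-3).

u(t) = K_1e^(-6t) + K_2e^(4t), v(t) = -2K_1e^(-6t) - 3K_2e^(4t)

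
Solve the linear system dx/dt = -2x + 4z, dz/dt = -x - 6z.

x(t) = 2C_1e^(-4t) + 2C_2te^(-4t) - 3C_2e^(-4t), z(t) = -C_1e^(-4t) - C_2te^(-4t) + 2C_2e^(-4t)

Coefficient matrix A = [[-2, 4], [-1, -6]].
Characteristic polynomial det(A - λI) = λ^2 + 8λ + 16 = 0.
Single eigenvalue λ = -4 with algebraic multiplicity 2.
Eigenvector v = (2,-1); generalized eigenvector w with (A-λI)w=v is (-3,2).
General solution: e^(-4t)[C_1·v + C_2·(t·v + w)].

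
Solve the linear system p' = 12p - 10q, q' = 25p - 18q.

p(t) = K_1e^(-3t)sin(5t) + K_1e^(-3t)cos(5t) + K_2e^(-3t)sin(5t) - K_2e^(-3t)cos(5t), q(t) = 2K_1e^(-3t)sin(5t) + K_1e^(-3t)cos(5t) + K_2e^(-3t)sin(5t) - 2K_2e^(-3t)cos(5t)

Coefficient matrix A = [[12, -10], [25, -18]].
Characteristic polynomial det(A - λI) = λ^2 + 6λ + 34 = 0.
Eigenvalues λ = -3 ± 5i (complex conjugate pair).
For λ=-3+5i: an eigenvector is (1,1) - i(1,2) = (1 - i, 1 - 2i).
A real fundamental pair from Re and Im of e^((-3+5i)t)v: X_1 = e^(-3t)(cos(5t)·(1,1) + sin(5t)·(1,2)), X_2 = e^(-3t)(sin(5t)·(1,1) - cos(5t)·(1,2)).
General solution: K_1X_1 + K_2X_2.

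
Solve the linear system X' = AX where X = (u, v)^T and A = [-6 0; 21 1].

Coefficient matrix A = [[-6, 0], [21, 1]].
Characteristic polynomial det(A - λI) = λ^2 + 5λ - 6 = 0.
Eigenvalues λ = -6, 1.
For λ=-6: (A-λI) row 2 is [21, 7], so an eigenvector is (-1, 3).
For λ=1: (A-λI) row 1 is [-7, 0], so an eigenvector is (0, 1).
General solution: c_1e^(-6t)(-1,3) + c_2e^(t)(0,1).

u(t) = -c_1e^(-6t), v(t) = 3c_1e^(-6t) + c_2e^(t)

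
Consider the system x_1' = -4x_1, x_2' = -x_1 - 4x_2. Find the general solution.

x_1(t) = -C_2e^(-4t), x_2(t) = C_1e^(-4t) + C_2te^(-4t) + 3C_2e^(-4t)

Coefficient matrix A = [[-4, 0], [-1, -4]].
Characteristic polynomial det(A - λI) = λ^2 + 8λ + 16 = 0.
Single eigenvalue λ = -4 with algebraic multiplicity 2.
Eigenvector v = (0,1); generalized eigenvector w with (A-λI)w=v is (-1,3).
General solution: e^(-4t)[C_1·v + C_2·(t·v + w)].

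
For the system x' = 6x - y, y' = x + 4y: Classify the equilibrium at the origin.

A = [[6,-1],[1,4]]; det(A-λI) = λ^2 - 10λ + 25.
repeated λ = 5 with a single eigenvector.

unstable improper node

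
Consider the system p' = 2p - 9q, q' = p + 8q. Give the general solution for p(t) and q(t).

p(t) = -3K_1e^(5t) - 3K_2te^(5t) + K_2e^(5t), q(t) = K_1e^(5t) + K_2te^(5t)

Coefficient matrix A = [[2, -9], [1, 8]].
Characteristic polynomial det(A - λI) = λ^2 - 10λ + 25 = 0.
Single eigenvalue λ = 5 with algebraic multiplicity 2.
Eigenvector v = (-3,1); generalized eigenvector w with (A-λI)w=v is (1,0).
General solution: e^(5t)[K_1·v + K_2·(t·v + w)].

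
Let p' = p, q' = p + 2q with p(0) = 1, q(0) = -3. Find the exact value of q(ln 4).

-36

A = [[1,0],[1,2]]; eigenvalues λ = 1, 2.
Eigenvectors: (-1,1) for λ=1, (0,1) for λ=2.
From the initial condition, c_1 = -1, c_2 = -2.
q(ln 4) = (-1)(4^1)(1) + (-2)(4^2)(1) = -36.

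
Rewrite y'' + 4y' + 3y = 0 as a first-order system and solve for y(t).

y(t) = K_1e^(-3t) + K_2e^(-t)

Let x_1 = y, x_2 = y'. Then x_1' = x_2 and x_2' = -3x_1 - 4x_2.
A = [[0,1],[-3,-4]]; det(A-λI) = λ^2 + 4λ + 3.
Eigenvalues λ = -3, -1 with eigenvectors (1,-3), (1,-1).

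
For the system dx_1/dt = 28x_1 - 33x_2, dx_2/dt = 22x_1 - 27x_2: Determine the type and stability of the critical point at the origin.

A = [[28,-33],[22,-27]]; det(A-λI) = λ^2 - λ - 30.
λ = -5, 6: opposite signs.

saddle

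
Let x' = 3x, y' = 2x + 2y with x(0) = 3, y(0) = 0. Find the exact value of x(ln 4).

A = [[3,0],[2,2]]; eigenvalues λ = 3, 2.
Eigenvectors: (1,2) for λ=3, (0,-1) for λ=2.
From the initial condition, c_1 = 3, c_2 = 6.
x(ln 4) = (3)(4^3)(1) + (6)(4^2)(0) = 192.

192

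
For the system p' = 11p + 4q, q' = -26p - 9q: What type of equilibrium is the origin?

A = [[11,4],[-26,-9]]; det(A-λI) = λ^2 - 2λ + 5.
λ = 1 ± 2i: positive real part.

unstable spiral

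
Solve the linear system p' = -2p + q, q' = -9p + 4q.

p(t) = -C_1e^(t) - C_2te^(t) + C_2e^(t), q(t) = -3C_1e^(t) - 3C_2te^(t) + 2C_2e^(t)

Coefficient matrix A = [[-2, 1], [-9, 4]].
Characteristic polynomial det(A - λI) = λ^2 - 2λ + 1 = 0.
Single eigenvalue λ = 1 with algebraic multiplicity 2.
Eigenvector v = (-1,-3); generalized eigenvector w with (A-λI)w=v is (1,2).
General solution: e^(t)[C_1·v + C_2·(t·v + w)].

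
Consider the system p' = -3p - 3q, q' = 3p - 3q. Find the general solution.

p(t) = -c_1e^(-3t)sin(3t) + c_2e^(-3t)cos(3t), q(t) = c_1e^(-3t)cos(3t) + c_2e^(-3t)sin(3t)

Coefficient matrix A = [[-3, -3], [3, -3]].
Characteristic polynomial det(A - λI) = λ^2 + 6λ + 18 = 0.
Eigenvalues λ = -3 ± 3i (complex conjugate pair).
For λ=-3+3i: an eigenvector is (0,1) - i(-1,0) = (0 + i, 1).
A real fundamental pair from Re and Im of e^((-3+3i)t)v: X_1 = e^(-3t)(cos(3t)·(0,1) + sin(3t)·(-1,0)), X_2 = e^(-3t)(sin(3t)·(0,1) - cos(3t)·(-1,0)).
General solution: c_1X_1 + c_2X_2.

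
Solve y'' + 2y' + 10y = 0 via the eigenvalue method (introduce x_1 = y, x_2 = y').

y(t) = K_1e^(-t)cos(3t) + K_2e^(-t)sin(3t)

Let x_1 = y, x_2 = y'. Then x_1' = x_2 and x_2' = -10x_1 - 2x_2.
A = [[0,1],[-10,-2]]; det(A-λI) = λ^2 + 2λ + 10.
Eigenvalues λ = -1 ± 3i.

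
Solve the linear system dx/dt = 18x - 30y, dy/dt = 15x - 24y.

x(t) = K_1e^(-3t)sin(3t) + 3K_1e^(-3t)cos(3t) + 3K_2e^(-3t)sin(3t) - K_2e^(-3t)cos(3t), y(t) = K_1e^(-3t)sin(3t) + 2K_1e^(-3t)cos(3t) + 2K_2e^(-3t)sin(3t) - K_2e^(-3t)cos(3t)

Coefficient matrix A = [[18, -30], [15, -24]].
Characteristic polynomial det(A - λI) = λ^2 + 6λ + 18 = 0.
Eigenvalues λ = -3 ± 3i (complex conjugate pair).
For λ=-3+3i: an eigenvector is (3,2) - i(1,1) = (3 - i, 2 - i).
A real fundamental pair from Re and Im of e^((-3+3i)t)v: X_1 = e^(-3t)(cos(3t)·(3,2) + sin(3t)·(1,1)), X_2 = e^(-3t)(sin(3t)·(3,2) - cos(3t)·(1,1)).
General solution: K_1X_1 + K_2X_2.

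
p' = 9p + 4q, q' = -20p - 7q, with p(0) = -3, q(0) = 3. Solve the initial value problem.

Coefficient matrix A = [[9, 4], [-20, -7]].
Characteristic polynomial det(A - λI) = λ^2 - 2λ + 17 = 0.
Eigenvalues λ = 1 ± 4i (complex conjugate pair).
For λ=1+4i: an eigenvector is (-1,2) - i(0,1) = (-1, 2 - i).
A real fundamental pair from Re and Im of e^((1+4i)t)v: X_1 = e^(t)(cos(4t)·(-1,2) + sin(4t)·(0,1)), X_2 = e^(t)(sin(4t)·(-1,2) - cos(4t)·(0,1)).
General solution: C_1X_1 + C_2X_2.
Applying p(0)=-3, q(0)=3 gives C_1=3, C_2=3.

p(t) = -3e^(t)sin(4t) - 3e^(t)cos(4t), q(t) = 9e^(t)sin(4t) + 3e^(t)cos(4t)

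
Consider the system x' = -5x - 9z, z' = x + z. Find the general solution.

Coefficient matrix A = [[-5, -9], [1, 1]].
Characteristic polynomial det(A - λI) = λ^2 + 4λ + 4 = 0.
Single eigenvalue λ = -2 with algebraic multiplicity 2.
Eigenvector v = (3,-1); generalized eigenvector w with (A-λI)w=v is (2,-1).
General solution: e^(-2t)[C_1·v + C_2·(t·v + w)].

x(t) = 3C_1e^(-2t) + 3C_2te^(-2t) + 2C_2e^(-2t), z(t) = -C_1e^(-2t) - C_2te^(-2t) - C_2e^(-2t)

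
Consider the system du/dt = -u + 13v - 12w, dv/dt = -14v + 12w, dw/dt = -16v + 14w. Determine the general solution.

Coefficient matrix A = [[-1, 13, -12], [0, -14, 12], [0, -16, 14]].
det(A - λI) = 0 gives eigenvalues λ = -2, 2, -1.
For λ=-2: eigenvector (-1,1,1).
For λ=2: eigenvector (3,-3,-4).
For λ=-1: eigenvector (1,0,0).
General solution: K_1e^(-2t)(-1,1,1) + K_2e^(2t)(3,-3,-4) + K_3e^(-t)(1,0,0).

u(t) = -K_1e^(-2t) + 3K_2e^(2t) + K_3e^(-t), v(t) = K_1e^(-2t) - 3K_2e^(2t), w(t) = K_1e^(-2t) - 4K_2e^(2t)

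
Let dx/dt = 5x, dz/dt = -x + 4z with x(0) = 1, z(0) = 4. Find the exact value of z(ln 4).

A = [[5,0],[-1,4]]; eigenvalues λ = 4, 5.
Eigenvectors: (0,1) for λ=4, (1,-1) for λ=5.
From the initial condition, c_1 = 5, c_2 = 1.
z(ln 4) = (5)(4^4)(1) + (1)(4^5)(-1) = 256.

256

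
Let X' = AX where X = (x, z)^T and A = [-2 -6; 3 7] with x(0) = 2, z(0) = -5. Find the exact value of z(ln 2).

A = [[-2,-6],[3,7]]; eigenvalues λ = 1, 4.
Eigenvectors: (-2,1) for λ=1, (1,-1) for λ=4.
From the initial condition, c_1 = 3, c_2 = 8.
z(ln 2) = (3)(2^1)(1) + (8)(2^4)(-1) = -122.

-122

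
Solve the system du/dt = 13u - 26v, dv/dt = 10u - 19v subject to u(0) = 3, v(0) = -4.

u(t) = 76e^(-3t)sin(2t) + 3e^(-3t)cos(2t), v(t) = 47e^(-3t)sin(2t) - 4e^(-3t)cos(2t)

Coefficient matrix A = [[13, -26], [10, -19]].
Characteristic polynomial det(A - λI) = λ^2 + 6λ + 13 = 0.
Eigenvalues λ = -3 ± 2i (complex conjugate pair).
For λ=-3+2i: an eigenvector is (2,1) - i(3,2) = (2 - 3i, 1 - 2i).
A real fundamental pair from Re and Im of e^((-3+2i)t)v: X_1 = e^(-3t)(cos(2t)·(2,1) + sin(2t)·(3,2)), X_2 = e^(-3t)(sin(2t)·(2,1) - cos(2t)·(3,2)).
General solution: c_1X_1 + c_2X_2.
Applying u(0)=3, v(0)=-4 gives c_1=18, c_2=11.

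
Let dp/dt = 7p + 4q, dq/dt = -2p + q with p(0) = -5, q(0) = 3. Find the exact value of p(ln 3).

-999

A = [[7,4],[-2,1]]; eigenvalues λ = 3, 5.
Eigenvectors: (1,-1) for λ=3, (-2,1) for λ=5.
From the initial condition, c_1 = -1, c_2 = 2.
p(ln 3) = (-1)(3^3)(1) + (2)(3^5)(-2) = -999.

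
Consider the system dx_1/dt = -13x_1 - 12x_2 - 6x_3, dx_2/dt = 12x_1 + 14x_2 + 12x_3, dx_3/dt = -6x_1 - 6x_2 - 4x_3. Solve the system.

x_1(t) = -3C_1e^(-t) + 2C_2e^(-4t) - 2C_3e^(2t), x_2(t) = 4C_1e^(-t) - 2C_2e^(-4t) + 3C_3e^(2t), x_3(t) = -2C_1e^(-t) + C_2e^(-4t) - C_3e^(2t)

Coefficient matrix A = [[-13, -12, -6], [12, 14, 12], [-6, -6, -4]].
det(A - λI) = 0 gives eigenvalues λ = -1, -4, 2.
For λ=-1: eigenvector (-3,4,-2).
For λ=-4: eigenvector (2,-2,1).
For λ=2: eigenvector (-2,3,-1).
General solution: C_1e^(-t)(-3,4,-2) + C_2e^(-4t)(2,-2,1) + C_3e^(2t)(-2,3,-1).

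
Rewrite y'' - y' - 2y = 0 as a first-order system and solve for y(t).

y(t) = c_1e^(-t) + c_2e^(2t)

Let x_1 = y, x_2 = y'. Then x_1' = x_2 and x_2' = 2x_1 + x_2.
A = [[0,1],[2,1]]; det(A-λI) = λ^2 - λ - 2.
Eigenvalues λ = -1, 2 with eigenvectors (1,-1), (1,2).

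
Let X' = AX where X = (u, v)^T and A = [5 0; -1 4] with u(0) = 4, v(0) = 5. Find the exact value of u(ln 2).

128

A = [[5,0],[-1,4]]; eigenvalues λ = 5, 4.
Eigenvectors: (-1,1) for λ=5, (0,1) for λ=4.
From the initial condition, c_1 = -4, c_2 = 9.
u(ln 2) = (-4)(2^5)(-1) + (9)(2^4)(0) = 128.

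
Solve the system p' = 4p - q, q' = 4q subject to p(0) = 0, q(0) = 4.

p(t) = -4te^(4t), q(t) = 4e^(4t)

Coefficient matrix A = [[4, -1], [0, 4]].
Characteristic polynomial det(A - λI) = λ^2 - 8λ + 16 = 0.
Single eigenvalue λ = 4 with algebraic multiplicity 2.
Eigenvector v = (-1,0); generalized eigenvector w with (A-λI)w=v is (-3,1).
General solution: e^(4t)[K_1·v + K_2·(t·v + w)].
Applying p(0)=0, q(0)=4 gives K_1=-12, K_2=4.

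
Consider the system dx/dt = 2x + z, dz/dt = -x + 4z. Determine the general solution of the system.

Coefficient matrix A = [[2, 1], [-1, 4]].
Characteristic polynomial det(A - λI) = λ^2 - 6λ + 9 = 0.
Single eigenvalue λ = 3 with algebraic multiplicity 2.
Eigenvector v = (-1,-1); generalized eigenvector w with (A-λI)w=v is (-1,-2).
General solution: e^(3t)[C_1·v + C_2·(t·v + w)].

x(t) = -C_1e^(3t) - C_2te^(3t) - C_2e^(3t), z(t) = -C_1e^(3t) - C_2te^(3t) - 2C_2e^(3t)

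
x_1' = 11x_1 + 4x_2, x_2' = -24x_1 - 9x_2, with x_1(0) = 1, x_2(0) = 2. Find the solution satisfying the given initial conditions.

x_1(t) = 5e^(3t) - 4e^(-t), x_2(t) = -10e^(3t) + 12e^(-t)

Coefficient matrix A = [[11, 4], [-24, -9]].
Characteristic polynomial det(A - λI) = λ^2 - 2λ - 3 = 0.
Eigenvalues λ = -1, 3.
For λ=-1: (A-λI) row 1 is [12, 4], so an eigenvector is (-1, 3).
For λ=3: (A-λI) row 1 is [8, 4], so an eigenvector is (-1, 2).
General solution: K_1e^(-t)(-1,3) + K_2e^(3t)(-1,2).
Applying x_1(0)=1, x_2(0)=2 gives K_1=4, K_2=-5.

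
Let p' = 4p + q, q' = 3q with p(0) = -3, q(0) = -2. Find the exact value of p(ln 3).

-351

A = [[4,1],[0,3]]; eigenvalues λ = 4, 3.
Eigenvectors: (1,0) for λ=4, (1,-1) for λ=3.
From the initial condition, c_1 = -5, c_2 = 2.
p(ln 3) = (-5)(3^4)(1) + (2)(3^3)(1) = -351.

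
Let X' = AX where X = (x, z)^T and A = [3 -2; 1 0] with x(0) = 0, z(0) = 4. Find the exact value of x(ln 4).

-96

A = [[3,-2],[1,0]]; eigenvalues λ = 1, 2.
Eigenvectors: (1,1) for λ=1, (-2,-1) for λ=2.
From the initial condition, c_1 = 8, c_2 = 4.
x(ln 4) = (8)(4^1)(1) + (4)(4^2)(-2) = -96.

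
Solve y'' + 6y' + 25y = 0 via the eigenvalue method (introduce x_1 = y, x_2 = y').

Let x_1 = y, x_2 = y'. Then x_1' = x_2 and x_2' = -25x_1 - 6x_2.
A = [[0,1],[-25,-6]]; det(A-λI) = λ^2 + 6λ + 25.
Eigenvalues λ = -3 ± 4i.

y(t) = c_1e^(-3t)cos(4t) + c_2e^(-3t)sin(4t)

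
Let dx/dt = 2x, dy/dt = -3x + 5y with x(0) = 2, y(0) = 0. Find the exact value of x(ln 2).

A = [[2,0],[-3,5]]; eigenvalues λ = 5, 2.
Eigenvectors: (0,1) for λ=5, (-1,-1) for λ=2.
From the initial condition, c_1 = -2, c_2 = -2.
x(ln 2) = (-2)(2^5)(0) + (-2)(2^2)(-1) = 8.

8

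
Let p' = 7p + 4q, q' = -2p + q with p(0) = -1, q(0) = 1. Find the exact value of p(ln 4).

A = [[7,4],[-2,1]]; eigenvalues λ = 3, 5.
Eigenvectors: (-1,1) for λ=3, (-2,1) for λ=5.
From the initial condition, c_1 = 1, c_2 = 0.
p(ln 4) = (1)(4^3)(-1) + (0)(4^5)(-2) = -64.

-64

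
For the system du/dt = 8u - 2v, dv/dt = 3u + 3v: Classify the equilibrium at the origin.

unstable node

A = [[8,-2],[3,3]]; det(A-λI) = λ^2 - 11λ + 30.
λ = 5, 6: both positive.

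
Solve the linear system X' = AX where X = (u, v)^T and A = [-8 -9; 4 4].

u(t) = -3c_1e^(-2t) - 3c_2te^(-2t) + 2c_2e^(-2t), v(t) = 2c_1e^(-2t) + 2c_2te^(-2t) - c_2e^(-2t)

Coefficient matrix A = [[-8, -9], [4, 4]].
Characteristic polynomial det(A - λI) = λ^2 + 4λ + 4 = 0.
Single eigenvalue λ = -2 with algebraic multiplicity 2.
Eigenvector v = (-3,2); generalized eigenvector w with (A-λI)w=v is (2,-1).
General solution: e^(-2t)[c_1·v + c_2·(t·v + w)].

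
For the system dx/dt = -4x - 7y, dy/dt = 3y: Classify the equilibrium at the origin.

A = [[-4,-7],[0,3]]; det(A-λI) = λ^2 + λ - 12.
λ = -4, 3: opposite signs.

saddle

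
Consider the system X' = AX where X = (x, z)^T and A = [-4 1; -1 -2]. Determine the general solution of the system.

Coefficient matrix A = [[-4, 1], [-1, -2]].
Characteristic polynomial det(A - λI) = λ^2 + 6λ + 9 = 0.
Single eigenvalue λ = -3 with algebraic multiplicity 2.
Eigenvector v = (1,1); generalized eigenvector w with (A-λI)w=v is (1,2).
General solution: e^(-3t)[C_1·v + C_2·(t·v + w)].

x(t) = C_1e^(-3t) + C_2te^(-3t) + C_2e^(-3t), z(t) = C_1e^(-3t) + C_2te^(-3t) + 2C_2e^(-3t)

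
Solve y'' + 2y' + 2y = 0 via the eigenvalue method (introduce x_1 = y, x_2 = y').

Let x_1 = y, x_2 = y'. Then x_1' = x_2 and x_2' = -2x_1 - 2x_2.
A = [[0,1],[-2,-2]]; det(A-λI) = λ^2 + 2λ + 2.
Eigenvalues λ = -1 ± i.

y(t) = K_1e^(-t)cos(t) + K_2e^(-t)sin(t)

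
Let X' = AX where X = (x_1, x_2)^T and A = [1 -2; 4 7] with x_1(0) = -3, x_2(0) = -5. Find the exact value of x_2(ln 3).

A = [[1,-2],[4,7]]; eigenvalues λ = 3, 5.
Eigenvectors: (1,-1) for λ=3, (1,-2) for λ=5.
From the initial condition, c_1 = -11, c_2 = 8.
x_2(ln 3) = (-11)(3^3)(-1) + (8)(3^5)(-2) = -3591.

-3591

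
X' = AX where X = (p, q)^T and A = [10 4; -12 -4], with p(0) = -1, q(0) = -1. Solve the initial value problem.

Coefficient matrix A = [[10, 4], [-12, -4]].
Characteristic polynomial det(A - λI) = λ^2 - 6λ + 8 = 0.
Eigenvalues λ = 4, 2.
For λ=4: (A-λI) row 1 is [6, 4], so an eigenvector is (-2, 3).
For λ=2: (A-λI) row 1 is [8, 4], so an eigenvector is (1, -2).
General solution: c_1e^(4t)(-2,3) + c_2e^(2t)(1,-2).
Applying p(0)=-1, q(0)=-1 gives c_1=3, c_2=5.

p(t) = -6e^(4t) + 5e^(2t), q(t) = 9e^(4t) - 10e^(2t)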